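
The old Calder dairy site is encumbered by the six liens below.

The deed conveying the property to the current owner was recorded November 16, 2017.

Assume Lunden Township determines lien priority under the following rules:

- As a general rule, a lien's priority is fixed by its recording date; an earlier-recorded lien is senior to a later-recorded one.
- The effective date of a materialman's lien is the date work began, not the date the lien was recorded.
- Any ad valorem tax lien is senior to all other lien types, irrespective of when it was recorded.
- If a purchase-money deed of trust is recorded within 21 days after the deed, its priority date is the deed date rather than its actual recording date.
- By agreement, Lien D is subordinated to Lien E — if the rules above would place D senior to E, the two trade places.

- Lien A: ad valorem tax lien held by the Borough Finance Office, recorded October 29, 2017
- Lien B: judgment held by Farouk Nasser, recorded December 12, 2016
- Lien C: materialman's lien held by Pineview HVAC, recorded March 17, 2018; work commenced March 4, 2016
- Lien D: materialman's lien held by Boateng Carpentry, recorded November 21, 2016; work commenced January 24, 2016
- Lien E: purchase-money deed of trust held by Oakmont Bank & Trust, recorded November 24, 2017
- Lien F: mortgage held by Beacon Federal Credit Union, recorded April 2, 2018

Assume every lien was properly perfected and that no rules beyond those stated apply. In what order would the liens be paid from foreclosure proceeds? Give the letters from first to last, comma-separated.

A, E, C, B, D, F

Effective dates after the stated exceptions: C is treated as recorded March 4, 2016, the work-commencement date; D is treated as recorded January 24, 2016, the work-commencement date; E's effective date is the deed date, November 16, 2017.
A is an ad valorem tax lien, so it outranks all other liens regardless of date.
Among the remaining liens, by effective date: D (January 24, 2016), C (March 4, 2016), B (December 12, 2016), E (November 16, 2017), F (April 2, 2018).
The subordination applies — D was senior to E — so D and E swap.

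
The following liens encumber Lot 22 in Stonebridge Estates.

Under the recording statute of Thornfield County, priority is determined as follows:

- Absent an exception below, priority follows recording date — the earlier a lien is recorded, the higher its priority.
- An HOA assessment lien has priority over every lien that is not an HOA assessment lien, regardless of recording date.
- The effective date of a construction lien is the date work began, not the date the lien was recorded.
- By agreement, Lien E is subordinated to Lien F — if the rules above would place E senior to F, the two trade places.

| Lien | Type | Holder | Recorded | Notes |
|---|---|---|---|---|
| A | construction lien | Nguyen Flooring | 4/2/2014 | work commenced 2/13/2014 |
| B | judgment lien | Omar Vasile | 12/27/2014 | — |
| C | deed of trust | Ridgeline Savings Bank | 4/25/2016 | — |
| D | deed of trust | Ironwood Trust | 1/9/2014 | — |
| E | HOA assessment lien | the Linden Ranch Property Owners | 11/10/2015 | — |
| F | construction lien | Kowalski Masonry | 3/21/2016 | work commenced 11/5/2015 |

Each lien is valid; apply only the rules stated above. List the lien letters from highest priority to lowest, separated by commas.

Effective dates after the stated exceptions: A relates back to 2/13/2014 (work commenced); F relates back to 11/5/2015 (work commenced).
E is an HOA assessment lien and takes priority over every other lien.
Ordering the rest by effective date: D (1/9/2014), A (2/13/2014), B (12/27/2014), F (11/5/2015), C (4/25/2016).
The subordination applies — E was senior to F — so E and F swap.

F, D, A, B, E, C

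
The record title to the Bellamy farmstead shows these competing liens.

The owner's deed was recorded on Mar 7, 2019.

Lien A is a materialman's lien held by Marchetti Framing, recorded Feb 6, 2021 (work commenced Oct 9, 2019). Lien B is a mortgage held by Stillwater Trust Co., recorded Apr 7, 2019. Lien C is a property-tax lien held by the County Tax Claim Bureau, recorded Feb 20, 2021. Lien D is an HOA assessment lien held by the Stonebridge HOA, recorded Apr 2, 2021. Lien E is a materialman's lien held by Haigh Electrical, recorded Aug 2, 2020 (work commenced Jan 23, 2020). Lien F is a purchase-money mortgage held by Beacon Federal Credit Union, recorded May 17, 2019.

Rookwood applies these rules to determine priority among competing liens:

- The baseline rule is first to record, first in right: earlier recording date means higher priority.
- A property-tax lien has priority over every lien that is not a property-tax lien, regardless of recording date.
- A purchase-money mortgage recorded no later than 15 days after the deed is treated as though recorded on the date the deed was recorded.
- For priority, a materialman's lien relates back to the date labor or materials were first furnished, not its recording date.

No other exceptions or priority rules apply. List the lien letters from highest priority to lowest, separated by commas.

C, B, F, A, E, D

Effective dates: A relates back to Oct 9, 2019 (work commenced); E's effective date is Jan 23, 2020, when work began; F was recorded 71 days after the deed — beyond 15 days — so no relation-back applies.
C is a property-tax lien, so it outranks all other liens regardless of date.
Among the remaining liens, by effective date: B (Apr 7, 2019), F (May 17, 2019), A (Oct 9, 2019), E (Jan 23, 2020), D (Apr 2, 2021).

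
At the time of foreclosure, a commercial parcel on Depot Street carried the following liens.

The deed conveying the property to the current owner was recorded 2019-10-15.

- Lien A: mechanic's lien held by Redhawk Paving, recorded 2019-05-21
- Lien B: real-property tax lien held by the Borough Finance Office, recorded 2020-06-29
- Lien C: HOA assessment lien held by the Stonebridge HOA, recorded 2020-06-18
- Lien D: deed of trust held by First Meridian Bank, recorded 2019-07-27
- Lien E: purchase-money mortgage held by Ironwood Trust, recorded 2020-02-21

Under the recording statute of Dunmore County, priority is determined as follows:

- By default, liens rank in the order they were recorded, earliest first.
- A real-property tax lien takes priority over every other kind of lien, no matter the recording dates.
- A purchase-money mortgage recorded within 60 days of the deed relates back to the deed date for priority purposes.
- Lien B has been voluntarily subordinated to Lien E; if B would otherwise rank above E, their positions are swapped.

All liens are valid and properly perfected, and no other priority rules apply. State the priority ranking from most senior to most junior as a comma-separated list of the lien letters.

E, A, D, B, C

Effective dates: E was recorded 129 days after the deed, outside the 60-day window, so it keeps its recording date.
B is a real-property tax lien and takes priority over every other lien.
Remaining liens by effective date: A (2019-05-21), D (2019-07-27), E (2020-02-21), C (2020-06-18).
Because B would otherwise rank above E, the subordination swaps them.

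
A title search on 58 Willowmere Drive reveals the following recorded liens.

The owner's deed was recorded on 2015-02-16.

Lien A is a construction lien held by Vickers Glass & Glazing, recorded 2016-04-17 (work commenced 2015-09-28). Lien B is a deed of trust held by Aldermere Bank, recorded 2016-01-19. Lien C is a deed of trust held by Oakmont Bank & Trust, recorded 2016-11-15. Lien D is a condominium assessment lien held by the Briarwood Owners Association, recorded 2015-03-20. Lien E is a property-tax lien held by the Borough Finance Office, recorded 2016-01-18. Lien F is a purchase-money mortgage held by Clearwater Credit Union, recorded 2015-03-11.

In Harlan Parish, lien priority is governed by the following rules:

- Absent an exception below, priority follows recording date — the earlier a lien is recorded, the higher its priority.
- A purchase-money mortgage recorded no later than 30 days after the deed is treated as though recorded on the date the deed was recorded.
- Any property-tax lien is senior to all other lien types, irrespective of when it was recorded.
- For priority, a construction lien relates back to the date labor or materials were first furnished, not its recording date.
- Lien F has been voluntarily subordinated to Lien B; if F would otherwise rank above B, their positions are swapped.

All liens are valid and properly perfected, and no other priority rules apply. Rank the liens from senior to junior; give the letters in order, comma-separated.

Effective dates: A relates back to 2015-09-28 (work commenced); F relates back to the deed date 2015-02-16.
E is a property-tax lien, so it outranks all other liens regardless of date.
Ordering the rest by effective date: F (2015-02-16), D (2015-03-20), A (2015-09-28), B (2016-01-19), C (2016-11-15).
Because F would otherwise rank above B, the subordination swaps them.

E, B, D, A, F, C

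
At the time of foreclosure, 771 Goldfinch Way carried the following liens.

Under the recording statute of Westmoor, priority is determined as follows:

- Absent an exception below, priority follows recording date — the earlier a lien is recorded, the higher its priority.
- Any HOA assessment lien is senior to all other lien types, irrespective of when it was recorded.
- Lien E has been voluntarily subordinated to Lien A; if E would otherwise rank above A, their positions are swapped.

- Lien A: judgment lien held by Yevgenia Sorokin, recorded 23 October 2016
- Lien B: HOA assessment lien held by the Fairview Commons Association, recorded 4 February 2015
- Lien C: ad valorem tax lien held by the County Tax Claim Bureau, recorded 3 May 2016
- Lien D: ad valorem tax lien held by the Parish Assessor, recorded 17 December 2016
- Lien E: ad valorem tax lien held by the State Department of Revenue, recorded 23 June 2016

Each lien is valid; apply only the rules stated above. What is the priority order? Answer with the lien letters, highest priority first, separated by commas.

B is an HOA assessment lien, so it outranks all other liens regardless of date.
The other liens, earliest effective date first: C (3 May 2016), E (23 June 2016), A (23 October 2016), D (17 December 2016).
E is senior to A before the subordination, so the two trade places.

B, C, A, E, D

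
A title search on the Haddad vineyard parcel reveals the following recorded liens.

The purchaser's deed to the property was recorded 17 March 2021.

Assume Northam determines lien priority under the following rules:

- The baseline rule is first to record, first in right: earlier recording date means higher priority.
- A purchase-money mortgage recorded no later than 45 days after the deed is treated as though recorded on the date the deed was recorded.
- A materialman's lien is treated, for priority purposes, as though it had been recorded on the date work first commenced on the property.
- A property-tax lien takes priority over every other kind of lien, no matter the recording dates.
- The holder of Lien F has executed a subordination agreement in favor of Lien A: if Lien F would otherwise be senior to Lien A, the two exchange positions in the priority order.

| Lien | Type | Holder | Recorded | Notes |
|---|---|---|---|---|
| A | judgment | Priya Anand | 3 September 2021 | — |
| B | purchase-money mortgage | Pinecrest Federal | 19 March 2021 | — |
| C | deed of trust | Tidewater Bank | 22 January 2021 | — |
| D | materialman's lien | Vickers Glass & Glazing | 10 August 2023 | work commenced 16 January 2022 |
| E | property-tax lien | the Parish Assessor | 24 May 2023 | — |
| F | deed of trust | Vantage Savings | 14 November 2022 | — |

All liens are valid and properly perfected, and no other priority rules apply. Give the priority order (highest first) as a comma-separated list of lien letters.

Effective dates after the stated exceptions: B's effective date is the deed date, 17 March 2021; D relates back to 16 January 2022 (work commenced).
E, as a property-tax lien, has superpriority and ranks first.
The other liens, earliest effective date first: C (22 January 2021), B (17 March 2021), A (3 September 2021), D (16 January 2022), F (14 November 2022).
F already ranks below A; the subordination has no effect.

E, C, B, A, D, F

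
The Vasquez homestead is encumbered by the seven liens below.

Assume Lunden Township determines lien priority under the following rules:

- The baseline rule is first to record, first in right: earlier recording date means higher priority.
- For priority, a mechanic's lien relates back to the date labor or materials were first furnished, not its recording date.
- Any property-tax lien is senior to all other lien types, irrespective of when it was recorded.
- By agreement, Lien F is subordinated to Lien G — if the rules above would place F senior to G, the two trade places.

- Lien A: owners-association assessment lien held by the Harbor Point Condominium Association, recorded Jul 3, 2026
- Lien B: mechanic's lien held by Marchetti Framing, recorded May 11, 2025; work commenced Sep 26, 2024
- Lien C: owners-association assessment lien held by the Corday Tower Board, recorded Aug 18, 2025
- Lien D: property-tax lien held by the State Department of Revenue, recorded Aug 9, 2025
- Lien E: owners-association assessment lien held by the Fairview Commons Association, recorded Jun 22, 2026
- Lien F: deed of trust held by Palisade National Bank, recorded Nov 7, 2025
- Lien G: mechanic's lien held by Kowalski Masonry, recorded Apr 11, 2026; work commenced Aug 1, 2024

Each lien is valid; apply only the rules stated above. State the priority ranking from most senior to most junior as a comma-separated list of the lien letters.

D, G, B, C, F, E, A

Effective dates: B's effective date is Sep 26, 2024, when work began; G's effective date is Aug 1, 2024, when work began.
D is a property-tax lien and takes priority over every other lien.
Remaining liens by effective date: G (Aug 1, 2024), B (Sep 26, 2024), C (Aug 18, 2025), F (Nov 7, 2025), E (Jun 22, 2026), A (Jul 3, 2026).
F is already junior to G, so the subordination agreement changes nothing.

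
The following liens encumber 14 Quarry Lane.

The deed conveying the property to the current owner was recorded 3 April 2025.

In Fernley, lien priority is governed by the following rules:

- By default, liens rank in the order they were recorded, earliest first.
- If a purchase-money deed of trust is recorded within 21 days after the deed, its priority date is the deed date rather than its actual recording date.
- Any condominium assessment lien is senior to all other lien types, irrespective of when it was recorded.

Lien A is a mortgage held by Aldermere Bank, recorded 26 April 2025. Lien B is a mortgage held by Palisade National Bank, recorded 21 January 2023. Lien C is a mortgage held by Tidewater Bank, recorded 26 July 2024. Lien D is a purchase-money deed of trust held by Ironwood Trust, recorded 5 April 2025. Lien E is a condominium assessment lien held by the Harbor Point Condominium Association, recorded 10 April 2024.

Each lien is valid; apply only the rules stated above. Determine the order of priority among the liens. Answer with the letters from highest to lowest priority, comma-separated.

E, B, C, D, A

Effective dates after the stated exceptions: D was recorded within the 21-day window, so its effective date is the deed date 3 April 2025.
E is a condominium assessment lien and takes priority over every other lien.
Ordering the rest by effective date: B (21 January 2023), C (26 July 2024), D (3 April 2025), A (26 April 2025).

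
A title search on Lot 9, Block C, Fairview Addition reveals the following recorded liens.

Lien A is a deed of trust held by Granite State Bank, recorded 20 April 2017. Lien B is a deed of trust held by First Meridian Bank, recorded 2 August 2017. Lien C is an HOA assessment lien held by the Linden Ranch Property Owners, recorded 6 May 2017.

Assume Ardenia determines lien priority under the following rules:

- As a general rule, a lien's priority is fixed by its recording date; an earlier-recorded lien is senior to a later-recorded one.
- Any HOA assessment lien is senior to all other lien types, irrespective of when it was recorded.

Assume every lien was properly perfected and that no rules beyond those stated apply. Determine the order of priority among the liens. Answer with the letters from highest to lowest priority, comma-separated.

As an HOA assessment lien, C is senior to every other lien.
Among the remaining liens, by effective date: A (20 April 2017), B (2 August 2017).

C, A, B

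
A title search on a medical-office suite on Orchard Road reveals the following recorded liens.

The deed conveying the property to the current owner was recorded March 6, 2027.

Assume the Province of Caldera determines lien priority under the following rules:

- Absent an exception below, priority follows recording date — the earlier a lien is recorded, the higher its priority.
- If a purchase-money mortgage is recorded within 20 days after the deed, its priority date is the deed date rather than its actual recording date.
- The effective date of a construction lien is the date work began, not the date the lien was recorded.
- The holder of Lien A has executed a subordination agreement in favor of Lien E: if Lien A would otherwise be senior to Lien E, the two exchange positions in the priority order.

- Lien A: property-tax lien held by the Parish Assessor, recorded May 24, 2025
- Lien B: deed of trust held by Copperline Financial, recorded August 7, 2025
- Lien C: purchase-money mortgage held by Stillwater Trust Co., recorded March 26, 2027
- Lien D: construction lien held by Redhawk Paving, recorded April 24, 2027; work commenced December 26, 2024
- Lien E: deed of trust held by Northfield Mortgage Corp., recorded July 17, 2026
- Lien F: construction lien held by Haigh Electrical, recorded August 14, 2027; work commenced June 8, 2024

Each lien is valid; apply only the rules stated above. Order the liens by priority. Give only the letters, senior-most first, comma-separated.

F, D, E, B, A, C

First, effective dates: C was recorded within the 20-day window, so its effective date is the deed date March 6, 2027; D's effective date is December 26, 2024, when work began; F's effective date is June 8, 2024, when work began.
Ordering by effective date: F (June 8, 2024), D (December 26, 2024), A (May 24, 2025), B (August 7, 2025), E (July 17, 2026), C (March 6, 2027).
A would otherwise be senior to E, so under the subordination agreement A and E exchange positions.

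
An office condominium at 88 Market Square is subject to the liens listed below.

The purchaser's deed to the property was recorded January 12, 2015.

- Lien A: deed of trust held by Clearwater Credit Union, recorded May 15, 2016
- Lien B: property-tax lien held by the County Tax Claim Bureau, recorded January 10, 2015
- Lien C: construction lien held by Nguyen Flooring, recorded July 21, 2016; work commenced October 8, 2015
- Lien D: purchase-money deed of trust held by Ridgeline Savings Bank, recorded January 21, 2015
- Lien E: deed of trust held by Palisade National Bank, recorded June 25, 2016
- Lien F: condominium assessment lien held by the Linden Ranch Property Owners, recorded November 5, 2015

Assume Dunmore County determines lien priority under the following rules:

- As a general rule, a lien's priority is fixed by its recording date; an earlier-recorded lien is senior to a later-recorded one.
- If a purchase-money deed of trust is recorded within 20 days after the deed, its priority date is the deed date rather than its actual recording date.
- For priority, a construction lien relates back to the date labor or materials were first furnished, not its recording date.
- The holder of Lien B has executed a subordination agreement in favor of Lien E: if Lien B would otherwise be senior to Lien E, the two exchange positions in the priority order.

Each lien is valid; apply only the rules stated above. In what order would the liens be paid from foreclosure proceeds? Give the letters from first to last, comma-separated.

E, D, C, F, A, B

First, effective dates: C is treated as recorded October 8, 2015, the work-commencement date; D was recorded within the 20-day window, so its effective date is the deed date January 12, 2015.
By effective date: B (January 10, 2015), D (January 12, 2015), C (October 8, 2015), F (November 5, 2015), A (May 15, 2016), E (June 25, 2016).
B is senior to E before the subordination, so the two trade places.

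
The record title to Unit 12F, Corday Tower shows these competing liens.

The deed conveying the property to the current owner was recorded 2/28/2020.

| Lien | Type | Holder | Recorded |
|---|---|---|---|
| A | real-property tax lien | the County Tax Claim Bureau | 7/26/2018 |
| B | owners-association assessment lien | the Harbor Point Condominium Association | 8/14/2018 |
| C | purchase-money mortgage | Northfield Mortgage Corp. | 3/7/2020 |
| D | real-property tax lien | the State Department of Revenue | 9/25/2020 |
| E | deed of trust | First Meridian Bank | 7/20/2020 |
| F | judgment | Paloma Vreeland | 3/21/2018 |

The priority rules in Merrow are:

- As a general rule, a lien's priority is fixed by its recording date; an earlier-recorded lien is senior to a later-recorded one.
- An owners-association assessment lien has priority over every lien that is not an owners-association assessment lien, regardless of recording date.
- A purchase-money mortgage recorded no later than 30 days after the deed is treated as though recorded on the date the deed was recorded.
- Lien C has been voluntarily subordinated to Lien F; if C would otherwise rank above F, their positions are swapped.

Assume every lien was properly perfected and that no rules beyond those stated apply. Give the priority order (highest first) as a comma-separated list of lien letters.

Effective dates after the stated exceptions: C's effective date is the deed date, 2/28/2020.
B, as an owners-association assessment lien, has superpriority and ranks first.
Ordering the rest by effective date: F (3/21/2018), A (7/26/2018), C (2/28/2020), E (7/20/2020), D (9/25/2020).
C already ranks below F; the subordination has no effect.

B, F, A, C, E, D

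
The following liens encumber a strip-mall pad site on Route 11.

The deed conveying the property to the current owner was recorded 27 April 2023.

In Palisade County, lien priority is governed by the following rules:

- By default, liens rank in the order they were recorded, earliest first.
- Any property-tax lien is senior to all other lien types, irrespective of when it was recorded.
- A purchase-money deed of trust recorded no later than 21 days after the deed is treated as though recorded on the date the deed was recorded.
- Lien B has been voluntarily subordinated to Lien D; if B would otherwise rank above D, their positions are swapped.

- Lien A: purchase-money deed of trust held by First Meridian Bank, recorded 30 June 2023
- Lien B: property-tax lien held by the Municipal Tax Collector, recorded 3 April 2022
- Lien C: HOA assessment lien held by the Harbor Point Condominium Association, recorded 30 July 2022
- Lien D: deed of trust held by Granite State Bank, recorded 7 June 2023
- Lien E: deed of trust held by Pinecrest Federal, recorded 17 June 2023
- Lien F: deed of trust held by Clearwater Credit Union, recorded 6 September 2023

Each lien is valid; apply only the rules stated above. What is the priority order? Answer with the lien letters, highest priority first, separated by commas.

First, effective dates: A missed the 21-day window (64 days after the deed), so its recording date stands.
B is a property-tax lien, so it outranks all other liens regardless of date.
Ordering the rest by effective date: C (30 July 2022), D (7 June 2023), E (17 June 2023), A (30 June 2023), F (6 September 2023).
The subordination applies — B was senior to D — so B and D swap.

D, C, B, E, A, F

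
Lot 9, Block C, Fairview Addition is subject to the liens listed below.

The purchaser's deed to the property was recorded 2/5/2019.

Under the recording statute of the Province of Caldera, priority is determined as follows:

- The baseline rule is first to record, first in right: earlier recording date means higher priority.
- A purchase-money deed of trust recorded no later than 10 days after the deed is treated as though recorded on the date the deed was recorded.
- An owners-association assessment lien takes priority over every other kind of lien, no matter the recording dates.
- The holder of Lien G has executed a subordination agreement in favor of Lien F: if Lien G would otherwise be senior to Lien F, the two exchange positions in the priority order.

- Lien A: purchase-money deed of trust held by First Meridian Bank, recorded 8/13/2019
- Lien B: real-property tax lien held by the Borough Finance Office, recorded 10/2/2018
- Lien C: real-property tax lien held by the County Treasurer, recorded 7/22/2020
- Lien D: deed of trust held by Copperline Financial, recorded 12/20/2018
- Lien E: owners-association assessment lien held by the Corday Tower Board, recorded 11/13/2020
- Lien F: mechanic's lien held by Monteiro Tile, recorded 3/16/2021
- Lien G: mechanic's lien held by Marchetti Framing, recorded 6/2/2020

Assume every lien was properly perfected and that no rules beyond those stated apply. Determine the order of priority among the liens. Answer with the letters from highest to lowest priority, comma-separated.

E, B, D, A, F, C, G

Adjusting effective dates: A missed the 10-day window (189 days after the deed), so its recording date stands.
E is an owners-association assessment lien, so it outranks all other liens regardless of date.
The other liens, earliest effective date first: B (10/2/2018), D (12/20/2018), A (8/13/2019), G (6/2/2020), C (7/22/2020), F (3/16/2021).
G is senior to F before the subordination, so the two trade places.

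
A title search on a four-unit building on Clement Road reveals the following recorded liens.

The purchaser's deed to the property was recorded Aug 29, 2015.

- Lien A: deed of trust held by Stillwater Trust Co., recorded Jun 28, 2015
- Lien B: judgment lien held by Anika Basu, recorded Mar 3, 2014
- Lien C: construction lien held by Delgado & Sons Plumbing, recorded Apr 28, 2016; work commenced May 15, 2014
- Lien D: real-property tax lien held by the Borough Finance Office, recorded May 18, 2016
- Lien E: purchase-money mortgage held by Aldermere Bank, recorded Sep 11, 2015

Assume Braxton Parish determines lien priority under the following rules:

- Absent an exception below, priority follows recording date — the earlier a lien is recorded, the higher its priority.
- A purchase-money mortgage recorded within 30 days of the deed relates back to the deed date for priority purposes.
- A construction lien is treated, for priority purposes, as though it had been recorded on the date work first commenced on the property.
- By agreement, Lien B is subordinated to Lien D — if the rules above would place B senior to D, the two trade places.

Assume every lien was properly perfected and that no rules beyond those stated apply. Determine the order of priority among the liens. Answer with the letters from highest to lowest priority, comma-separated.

D, C, A, E, B

First, effective dates: C is treated as recorded May 15, 2014, the work-commencement date; E was recorded within the 30-day window, so its effective date is the deed date Aug 29, 2015.
Sorted by effective date: B (Mar 3, 2014), C (May 15, 2014), A (Jun 28, 2015), E (Aug 29, 2015), D (May 18, 2016).
The subordination applies — B was senior to D — so B and D swap.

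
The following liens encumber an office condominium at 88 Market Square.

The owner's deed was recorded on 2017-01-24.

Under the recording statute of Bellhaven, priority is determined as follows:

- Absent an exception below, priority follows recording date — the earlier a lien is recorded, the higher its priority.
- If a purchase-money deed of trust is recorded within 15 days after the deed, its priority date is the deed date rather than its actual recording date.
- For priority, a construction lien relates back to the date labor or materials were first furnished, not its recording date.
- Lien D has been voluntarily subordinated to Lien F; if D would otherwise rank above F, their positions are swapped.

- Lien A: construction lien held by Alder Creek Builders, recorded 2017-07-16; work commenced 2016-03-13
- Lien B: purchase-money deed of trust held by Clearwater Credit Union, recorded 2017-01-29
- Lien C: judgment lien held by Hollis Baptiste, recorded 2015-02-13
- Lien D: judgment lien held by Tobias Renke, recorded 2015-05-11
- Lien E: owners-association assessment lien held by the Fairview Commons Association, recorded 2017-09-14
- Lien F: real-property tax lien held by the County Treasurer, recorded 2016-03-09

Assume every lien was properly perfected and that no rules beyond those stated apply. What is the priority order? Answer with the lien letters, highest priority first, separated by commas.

C, F, D, A, B, E

Effective dates: A is treated as recorded 2016-03-13, the work-commencement date; B relates back to the deed date 2017-01-24.
Sorted by effective date: C (2015-02-13), D (2015-05-11), F (2016-03-09), A (2016-03-13), B (2017-01-24), E (2017-09-14).
D would otherwise be senior to F, so under the subordination agreement D and F exchange positions.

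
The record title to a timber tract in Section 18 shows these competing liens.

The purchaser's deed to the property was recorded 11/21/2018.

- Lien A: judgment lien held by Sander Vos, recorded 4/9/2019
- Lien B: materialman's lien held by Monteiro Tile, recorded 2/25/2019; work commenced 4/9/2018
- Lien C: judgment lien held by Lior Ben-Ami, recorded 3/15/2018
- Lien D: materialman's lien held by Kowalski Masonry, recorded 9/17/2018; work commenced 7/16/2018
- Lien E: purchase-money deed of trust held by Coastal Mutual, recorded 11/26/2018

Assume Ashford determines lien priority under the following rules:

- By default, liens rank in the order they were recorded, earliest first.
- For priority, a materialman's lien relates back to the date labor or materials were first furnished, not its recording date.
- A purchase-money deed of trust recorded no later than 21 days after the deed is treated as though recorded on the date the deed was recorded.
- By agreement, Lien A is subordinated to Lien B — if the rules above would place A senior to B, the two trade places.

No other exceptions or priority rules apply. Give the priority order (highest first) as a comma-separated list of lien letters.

C, B, D, E, A

First, effective dates: B is treated as recorded 4/9/2018, the work-commencement date; D's effective date is 7/16/2018, when work began; E relates back to the deed date 11/21/2018.
By effective date: C (3/15/2018), B (4/9/2018), D (7/16/2018), E (11/21/2018), A (4/9/2019).
A already ranks below B; the subordination has no effect.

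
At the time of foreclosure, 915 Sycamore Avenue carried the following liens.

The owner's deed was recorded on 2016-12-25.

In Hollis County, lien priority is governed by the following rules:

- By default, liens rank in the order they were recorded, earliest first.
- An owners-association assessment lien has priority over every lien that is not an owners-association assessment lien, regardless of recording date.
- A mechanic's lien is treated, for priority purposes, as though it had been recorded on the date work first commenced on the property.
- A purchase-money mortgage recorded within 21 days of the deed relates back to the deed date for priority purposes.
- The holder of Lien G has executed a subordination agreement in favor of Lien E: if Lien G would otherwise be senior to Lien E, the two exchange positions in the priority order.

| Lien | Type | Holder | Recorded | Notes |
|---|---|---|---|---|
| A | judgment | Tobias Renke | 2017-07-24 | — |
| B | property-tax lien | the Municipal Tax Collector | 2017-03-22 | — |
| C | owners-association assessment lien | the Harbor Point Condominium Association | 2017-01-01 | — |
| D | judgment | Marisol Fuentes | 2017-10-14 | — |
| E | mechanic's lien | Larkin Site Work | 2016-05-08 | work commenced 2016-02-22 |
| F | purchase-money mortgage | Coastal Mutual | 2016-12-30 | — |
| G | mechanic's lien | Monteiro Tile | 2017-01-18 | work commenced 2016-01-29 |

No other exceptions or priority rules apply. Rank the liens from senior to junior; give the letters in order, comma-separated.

First, effective dates: E is treated as recorded 2016-02-22, the work-commencement date; F relates back to the deed date 2016-12-25; G is treated as recorded 2016-01-29, the work-commencement date.
C, as an owners-association assessment lien, has superpriority and ranks first.
The other liens, earliest effective date first: G (2016-01-29), E (2016-02-22), F (2016-12-25), B (2017-03-22), A (2017-07-24), D (2017-10-14).
The subordination applies — G was senior to E — so G and E swap.

C, E, G, F, B, A, D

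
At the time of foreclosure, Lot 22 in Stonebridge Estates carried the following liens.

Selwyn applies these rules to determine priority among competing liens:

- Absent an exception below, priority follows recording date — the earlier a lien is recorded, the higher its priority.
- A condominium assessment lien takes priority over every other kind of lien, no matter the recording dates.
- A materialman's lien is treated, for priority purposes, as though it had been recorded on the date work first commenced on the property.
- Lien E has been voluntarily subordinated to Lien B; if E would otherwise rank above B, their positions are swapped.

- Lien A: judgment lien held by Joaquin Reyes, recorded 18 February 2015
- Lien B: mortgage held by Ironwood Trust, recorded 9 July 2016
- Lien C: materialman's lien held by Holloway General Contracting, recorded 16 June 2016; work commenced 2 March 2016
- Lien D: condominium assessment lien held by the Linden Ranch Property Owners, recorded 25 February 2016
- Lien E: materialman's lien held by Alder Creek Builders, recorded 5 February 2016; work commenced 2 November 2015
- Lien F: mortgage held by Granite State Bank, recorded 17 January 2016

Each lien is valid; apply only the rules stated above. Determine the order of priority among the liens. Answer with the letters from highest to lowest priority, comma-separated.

Effective dates: C's effective date is 2 March 2016, when work began; E is treated as recorded 2 November 2015, the work-commencement date.
D, as a condominium assessment lien, has superpriority and ranks first.
Remaining liens by effective date: A (18 February 2015), E (2 November 2015), F (17 January 2016), C (2 March 2016), B (9 July 2016).
E is senior to B before the subordination, so the two trade places.

D, A, B, F, C, E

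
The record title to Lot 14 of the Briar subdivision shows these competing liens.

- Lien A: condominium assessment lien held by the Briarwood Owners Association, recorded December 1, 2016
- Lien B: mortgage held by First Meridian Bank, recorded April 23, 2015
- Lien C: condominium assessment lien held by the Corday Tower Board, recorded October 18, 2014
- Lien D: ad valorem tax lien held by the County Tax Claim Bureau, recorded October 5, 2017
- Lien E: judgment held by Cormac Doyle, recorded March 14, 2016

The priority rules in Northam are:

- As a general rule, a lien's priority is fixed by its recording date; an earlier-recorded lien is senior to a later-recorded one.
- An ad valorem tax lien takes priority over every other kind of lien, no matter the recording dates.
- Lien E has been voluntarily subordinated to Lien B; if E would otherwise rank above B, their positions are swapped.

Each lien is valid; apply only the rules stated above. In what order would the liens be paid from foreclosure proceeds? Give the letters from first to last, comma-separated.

D, as an ad valorem tax lien, has superpriority and ranks first.
Remaining liens by effective date: C (October 18, 2014), B (April 23, 2015), E (March 14, 2016), A (December 1, 2016).
Since E is not senior to B, the subordination leaves the order unchanged.

D, C, B, E, A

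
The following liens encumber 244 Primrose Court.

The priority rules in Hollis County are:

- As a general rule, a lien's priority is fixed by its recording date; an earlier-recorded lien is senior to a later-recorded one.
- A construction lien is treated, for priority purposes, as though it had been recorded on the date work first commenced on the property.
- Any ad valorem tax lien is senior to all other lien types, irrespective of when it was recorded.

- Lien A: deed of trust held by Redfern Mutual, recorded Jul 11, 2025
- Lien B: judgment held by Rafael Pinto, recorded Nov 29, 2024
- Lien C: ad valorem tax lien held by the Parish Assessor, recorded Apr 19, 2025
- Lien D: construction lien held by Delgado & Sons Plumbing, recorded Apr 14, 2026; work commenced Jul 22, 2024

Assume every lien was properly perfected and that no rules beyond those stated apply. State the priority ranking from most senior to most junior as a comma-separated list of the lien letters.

C, D, B, A

Adjusting effective dates: D relates back to Jul 22, 2024 (work commenced).
C, as an ad valorem tax lien, has superpriority and ranks first.
Ordering the rest by effective date: D (Jul 22, 2024), B (Nov 29, 2024), A (Jul 11, 2025).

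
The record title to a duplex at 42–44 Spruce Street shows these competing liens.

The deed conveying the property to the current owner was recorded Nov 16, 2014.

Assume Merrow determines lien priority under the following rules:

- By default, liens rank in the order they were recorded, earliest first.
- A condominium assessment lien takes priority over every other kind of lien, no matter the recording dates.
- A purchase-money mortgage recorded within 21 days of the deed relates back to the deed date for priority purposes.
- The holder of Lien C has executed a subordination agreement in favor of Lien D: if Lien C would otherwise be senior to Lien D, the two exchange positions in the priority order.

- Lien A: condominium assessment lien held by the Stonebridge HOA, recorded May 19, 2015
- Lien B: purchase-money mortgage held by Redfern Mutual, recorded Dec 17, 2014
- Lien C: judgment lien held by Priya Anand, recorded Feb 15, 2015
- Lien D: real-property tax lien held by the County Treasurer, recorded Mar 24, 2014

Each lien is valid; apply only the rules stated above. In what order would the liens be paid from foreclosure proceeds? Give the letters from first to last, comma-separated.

Adjusting effective dates: B was recorded 31 days after the deed, outside the 21-day window, so it keeps its recording date.
As a condominium assessment lien, A is senior to every other lien.
The other liens, earliest effective date first: D (Mar 24, 2014), B (Dec 17, 2014), C (Feb 15, 2015).
Since C is not senior to D, the subordination leaves the order unchanged.

A, D, B, C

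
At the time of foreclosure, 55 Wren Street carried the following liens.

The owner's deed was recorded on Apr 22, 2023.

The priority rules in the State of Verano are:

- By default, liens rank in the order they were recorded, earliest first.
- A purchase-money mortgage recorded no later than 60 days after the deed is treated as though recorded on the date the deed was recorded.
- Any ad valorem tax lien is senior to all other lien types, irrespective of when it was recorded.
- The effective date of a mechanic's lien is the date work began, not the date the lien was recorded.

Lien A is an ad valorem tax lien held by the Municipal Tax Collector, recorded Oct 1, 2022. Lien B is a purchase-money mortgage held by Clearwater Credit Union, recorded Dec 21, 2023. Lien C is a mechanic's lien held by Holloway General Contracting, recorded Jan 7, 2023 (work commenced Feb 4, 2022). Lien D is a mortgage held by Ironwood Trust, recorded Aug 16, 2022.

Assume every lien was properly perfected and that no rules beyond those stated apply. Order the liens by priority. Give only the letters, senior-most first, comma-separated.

Adjusting effective dates: B was recorded 243 days after the deed — beyond 60 days — so no relation-back applies; C relates back to Feb 4, 2022 (work commenced).
A, as an ad valorem tax lien, has superpriority and ranks first.
Remaining liens by effective date: C (Feb 4, 2022), D (Aug 16, 2022), B (Dec 21, 2023).

A, C, D, B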